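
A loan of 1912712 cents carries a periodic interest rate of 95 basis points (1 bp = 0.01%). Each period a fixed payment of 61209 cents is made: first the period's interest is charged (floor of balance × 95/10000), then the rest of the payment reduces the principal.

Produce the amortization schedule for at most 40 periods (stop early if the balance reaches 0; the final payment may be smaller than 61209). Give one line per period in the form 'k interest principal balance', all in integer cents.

1 18170 43039 1869673
2 17761 43448 1826225
3 17349 43860 1782365
4 16932 44277 1738088
5 16511 44698 1693390
6 16087 45122 1648268
7 15658 45551 1602717
8 15225 45984 1556733
9 14788 46421 1510312
10 14347 46862 1463450
11 13902 47307 1416143
12 13453 47756 1368387
13 12999 48210 1320177
14 12541 48668 1271509
15 12079 49130 1222379
16 11612 49597 1172782
17 11141 50068 1122714
18 10665 50544 1072170
19 10185 51024 1021146
20 9700 51509 969637
21 9211 51998 917639
22 8717 52492 865147
23 8218 52991 812156
24 7715 53494 758662
25 7207 54002 704660
26 6694 54515 650145
27 6176 55033 595112
28 5653 55556 539556
29 5125 56084 483472
30 4592 56617 426855
31 4055 57154 369701
32 3512 57697 312004
33 2964 58245 253759
34 2410 58799 194960
35 1852 59357 135603
36 1288 59921 75682
37 718 60491 15191
38 144 15191 0

1. interest=⌊1912712·95/10000⌋=18170; principal=61209-18170=43039; balance=1912712-43039=1869673
2. interest=⌊1869673·95/10000⌋=17761; principal=61209-17761=43448; balance=1869673-43448=1826225
3. interest=⌊1826225·95/10000⌋=17349; principal=61209-17349=43860; balance=1826225-43860=1782365
4. interest=⌊1782365·95/10000⌋=16932; principal=61209-16932=44277; balance=1782365-44277=1738088
5. interest=⌊1738088·95/10000⌋=16511; principal=61209-16511=44698; balance=1738088-44698=1693390
6. interest=⌊1693390·95/10000⌋=16087; principal=61209-16087=45122; balance=1693390-45122=1648268
7. interest=⌊1648268·95/10000⌋=15658; principal=61209-15658=45551; balance=1648268-45551=1602717
8. interest=⌊1602717·95/10000⌋=15225; principal=61209-15225=45984; balance=1602717-45984=1556733
9. interest=⌊1556733·95/10000⌋=14788; principal=61209-14788=46421; balance=1556733-46421=1510312
10. interest=⌊1510312·95/10000⌋=14347; principal=61209-14347=46862; balance=1510312-46862=1463450
11. interest=⌊1463450·95/10000⌋=13902; principal=61209-13902=47307; balance=1463450-47307=1416143
12. interest=⌊1416143·95/10000⌋=13453; principal=61209-13453=47756; balance=1416143-47756=1368387
13. interest=⌊1368387·95/10000⌋=12999; principal=61209-12999=48210; balance=1368387-48210=1320177
14. interest=⌊1320177·95/10000⌋=12541; principal=61209-12541=48668; balance=1320177-48668=1271509
15. interest=⌊1271509·95/10000⌋=12079; principal=61209-12079=49130; balance=1271509-49130=1222379
16. interest=⌊1222379·95/10000⌋=11612; principal=61209-11612=49597; balance=1222379-49597=1172782
17. interest=⌊1172782·95/10000⌋=11141; principal=61209-11141=50068; balance=1172782-50068=1122714
18. interest=⌊1122714·95/10000⌋=10665; principal=61209-10665=50544; balance=1122714-50544=1072170
19. interest=⌊1072170·95/10000⌋=10185; principal=61209-10185=51024; balance=1072170-51024=1021146
20. interest=⌊1021146·95/10000⌋=9700; principal=61209-9700=51509; balance=1021146-51509=969637
21. interest=⌊969637·95/10000⌋=9211; principal=61209-9211=51998; balance=969637-51998=917639
22. interest=⌊917639·95/10000⌋=8717; principal=61209-8717=52492; balance=917639-52492=865147
23. interest=⌊865147·95/10000⌋=8218; principal=61209-8218=52991; balance=865147-52991=812156
24. interest=⌊812156·95/10000⌋=7715; principal=61209-7715=53494; balance=812156-53494=758662
25. interest=⌊758662·95/10000⌋=7207; principal=61209-7207=54002; balance=758662-54002=704660
26. interest=⌊704660·95/10000⌋=6694; principal=61209-6694=54515; balance=704660-54515=650145
27. interest=⌊650145·95/10000⌋=6176; principal=61209-6176=55033; balance=650145-55033=595112
28. interest=⌊595112·95/10000⌋=5653; principal=61209-5653=55556; balance=595112-55556=539556
29. interest=⌊539556·95/10000⌋=5125; principal=61209-5125=56084; balance=539556-56084=483472
30. interest=⌊483472·95/10000⌋=4592; principal=61209-4592=56617; balance=483472-56617=426855
31. interest=⌊426855·95/10000⌋=4055; principal=61209-4055=57154; balance=426855-57154=369701
32. interest=⌊369701·95/10000⌋=3512; principal=61209-3512=57697; balance=369701-57697=312004
33. interest=⌊312004·95/10000⌋=2964; principal=61209-2964=58245; balance=312004-58245=253759
34. interest=⌊253759·95/10000⌋=2410; principal=61209-2410=58799; balance=253759-58799=194960
35. interest=⌊194960·95/10000⌋=1852; principal=61209-1852=59357; balance=194960-59357=135603
36. interest=⌊135603·95/10000⌋=1288; principal=61209-1288=59921; balance=135603-59921=75682
37. interest=⌊75682·95/10000⌋=718; principal=61209-718=60491; balance=75682-60491=15191
38. interest=⌊15191·95/10000⌋=144; principal=min(61209-144,15191)=15191; balance=15191-15191=0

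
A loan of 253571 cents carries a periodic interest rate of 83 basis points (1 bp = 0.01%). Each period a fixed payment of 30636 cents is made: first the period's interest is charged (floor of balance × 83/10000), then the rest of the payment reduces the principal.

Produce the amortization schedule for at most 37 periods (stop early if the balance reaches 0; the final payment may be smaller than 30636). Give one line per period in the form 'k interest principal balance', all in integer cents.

1 2104 28532 225039
2 1867 28769 196270
3 1629 29007 167263
4 1388 29248 138015
5 1145 29491 108524
6 900 29736 78788
7 653 29983 48805
8 405 30231 18574
9 154 18574 0

1. interest=⌊253571·83/10000⌋=2104; principal=30636-2104=28532; balance=253571-28532=225039
2. interest=⌊225039·83/10000⌋=1867; principal=30636-1867=28769; balance=225039-28769=196270
3. interest=⌊196270·83/10000⌋=1629; principal=30636-1629=29007; balance=196270-29007=167263
4. interest=⌊167263·83/10000⌋=1388; principal=30636-1388=29248; balance=167263-29248=138015
5. interest=⌊138015·83/10000⌋=1145; principal=30636-1145=29491; balance=138015-29491=108524
6. interest=⌊108524·83/10000⌋=900; principal=30636-900=29736; balance=108524-29736=78788
7. interest=⌊78788·83/10000⌋=653; principal=30636-653=29983; balance=78788-29983=48805
8. interest=⌊48805·83/10000⌋=405; principal=30636-405=30231; balance=48805-30231=18574
9. interest=⌊18574·83/10000⌋=154; principal=min(30636-154,18574)=18574; balance=18574-18574=0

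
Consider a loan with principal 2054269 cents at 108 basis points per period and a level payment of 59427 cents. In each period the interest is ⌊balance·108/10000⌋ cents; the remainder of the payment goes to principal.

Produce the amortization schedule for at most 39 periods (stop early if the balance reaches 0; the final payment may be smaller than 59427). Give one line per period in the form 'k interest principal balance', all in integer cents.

1 22186 37241 2017028
2 21783 37644 1979384
3 21377 38050 1941334
4 20966 38461 1902873
5 20551 38876 1863997
6 20131 39296 1824701
7 19706 39721 1784980
8 19277 40150 1744830
9 18844 40583 1704247
10 18405 41022 1663225
11 17962 41465 1621760
12 17515 41912 1579848
13 17062 42365 1537483
14 16604 42823 1494660
15 16142 43285 1451375
16 15674 43753 1407622
17 15202 44225 1363397
18 14724 44703 1318694
19 14241 45186 1273508
20 13753 45674 1227834
21 13260 46167 1181667
22 12762 46665 1135002
23 12258 47169 1087833
24 11748 47679 1040154
25 11233 48194 991960
26 10713 48714 943246
27 10187 49240 894006
28 9655 49772 844234
29 9117 50310 793924
30 8574 50853 743071
31 8025 51402 691669
32 7470 51957 639712
33 6908 52519 587193
34 6341 53086 534107
35 5768 53659 480448
36 5188 54239 426209
37 4603 54824 371385
38 4010 55417 315968
39 3412 56015 259953

1. interest=⌊2054269·108/10000⌋=22186; principal=59427-22186=37241; balance=2054269-37241=2017028
2. interest=⌊2017028·108/10000⌋=21783; principal=59427-21783=37644; balance=2017028-37644=1979384
3. interest=⌊1979384·108/10000⌋=21377; principal=59427-21377=38050; balance=1979384-38050=1941334
4. interest=⌊1941334·108/10000⌋=20966; principal=59427-20966=38461; balance=1941334-38461=1902873
5. interest=⌊1902873·108/10000⌋=20551; principal=59427-20551=38876; balance=1902873-38876=1863997
6. interest=⌊1863997·108/10000⌋=20131; principal=59427-20131=39296; balance=1863997-39296=1824701
7. interest=⌊1824701·108/10000⌋=19706; principal=59427-19706=39721; balance=1824701-39721=1784980
8. interest=⌊1784980·108/10000⌋=19277; principal=59427-19277=40150; balance=1784980-40150=1744830
9. interest=⌊1744830·108/10000⌋=18844; principal=59427-18844=40583; balance=1744830-40583=1704247
10. interest=⌊1704247·108/10000⌋=18405; principal=59427-18405=41022; balance=1704247-41022=1663225
11. interest=⌊1663225·108/10000⌋=17962; principal=59427-17962=41465; balance=1663225-41465=1621760
12. interest=⌊1621760·108/10000⌋=17515; principal=59427-17515=41912; balance=1621760-41912=1579848
13. interest=⌊1579848·108/10000⌋=17062; principal=59427-17062=42365; balance=1579848-42365=1537483
14. interest=⌊1537483·108/10000⌋=16604; principal=59427-16604=42823; balance=1537483-42823=1494660
15. interest=⌊1494660·108/10000⌋=16142; principal=59427-16142=43285; balance=1494660-43285=1451375
16. interest=⌊1451375·108/10000⌋=15674; principal=59427-15674=43753; balance=1451375-43753=1407622
17. interest=⌊1407622·108/10000⌋=15202; principal=59427-15202=44225; balance=1407622-44225=1363397
18. interest=⌊1363397·108/10000⌋=14724; principal=59427-14724=44703; balance=1363397-44703=1318694
19. interest=⌊1318694·108/10000⌋=14241; principal=59427-14241=45186; balance=1318694-45186=1273508
20. interest=⌊1273508·108/10000⌋=13753; principal=59427-13753=45674; balance=1273508-45674=1227834
21. interest=⌊1227834·108/10000⌋=13260; principal=59427-13260=46167; balance=1227834-46167=1181667
22. interest=⌊1181667·108/10000⌋=12762; principal=59427-12762=46665; balance=1181667-46665=1135002
23. interest=⌊1135002·108/10000⌋=12258; principal=59427-12258=47169; balance=1135002-47169=1087833
24. interest=⌊1087833·108/10000⌋=11748; principal=59427-11748=47679; balance=1087833-47679=1040154
25. interest=⌊1040154·108/10000⌋=11233; principal=59427-11233=48194; balance=1040154-48194=991960
26. interest=⌊991960·108/10000⌋=10713; principal=59427-10713=48714; balance=991960-48714=943246
27. interest=⌊943246·108/10000⌋=10187; principal=59427-10187=49240; balance=943246-49240=894006
28. interest=⌊894006·108/10000⌋=9655; principal=59427-9655=49772; balance=894006-49772=844234
29. interest=⌊844234·108/10000⌋=9117; principal=59427-9117=50310; balance=844234-50310=793924
30. interest=⌊793924·108/10000⌋=8574; principal=59427-8574=50853; balance=793924-50853=743071
31. interest=⌊743071·108/10000⌋=8025; principal=59427-8025=51402; balance=743071-51402=691669
32. interest=⌊691669·108/10000⌋=7470; principal=59427-7470=51957; balance=691669-51957=639712
33. interest=⌊639712·108/10000⌋=6908; principal=59427-6908=52519; balance=639712-52519=587193
34. interest=⌊587193·108/10000⌋=6341; principal=59427-6341=53086; balance=587193-53086=534107
35. interest=⌊534107·108/10000⌋=5768; principal=59427-5768=53659; balance=534107-53659=480448
36. interest=⌊480448·108/10000⌋=5188; principal=59427-5188=54239; balance=480448-54239=426209
37. interest=⌊426209·108/10000⌋=4603; principal=59427-4603=54824; balance=426209-54824=371385
38. interest=⌊371385·108/10000⌋=4010; principal=59427-4010=55417; balance=371385-55417=315968
39. interest=⌊315968·108/10000⌋=3412; principal=59427-3412=56015; balance=315968-56015=259953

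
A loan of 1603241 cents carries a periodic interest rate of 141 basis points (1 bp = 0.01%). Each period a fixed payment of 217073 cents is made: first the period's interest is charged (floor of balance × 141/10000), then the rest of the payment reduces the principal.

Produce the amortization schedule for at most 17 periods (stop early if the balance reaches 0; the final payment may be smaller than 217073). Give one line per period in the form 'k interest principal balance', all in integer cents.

1. interest=⌊1603241·141/10000⌋=22605; principal=217073-22605=194468; balance=1603241-194468=1408773
2. interest=⌊1408773·141/10000⌋=19863; principal=217073-19863=197210; balance=1408773-197210=1211563
3. interest=⌊1211563·141/10000⌋=17083; principal=217073-17083=199990; balance=1211563-199990=1011573
4. interest=⌊1011573·141/10000⌋=14263; principal=217073-14263=202810; balance=1011573-202810=808763
5. interest=⌊808763·141/10000⌋=11403; principal=217073-11403=205670; balance=808763-205670=603093
6. interest=⌊603093·141/10000⌋=8503; principal=217073-8503=208570; balance=603093-208570=394523
7. interest=⌊394523·141/10000⌋=5562; principal=217073-5562=211511; balance=394523-211511=183012
8. interest=⌊183012·141/10000⌋=2580; principal=min(217073-2580,183012)=183012; balance=183012-183012=0

1 22605 194468 1408773
2 19863 197210 1211563
3 17083 199990 1011573
4 14263 202810 808763
5 11403 205670 603093
6 8503 208570 394523
7 5562 211511 183012
8 2580 183012 0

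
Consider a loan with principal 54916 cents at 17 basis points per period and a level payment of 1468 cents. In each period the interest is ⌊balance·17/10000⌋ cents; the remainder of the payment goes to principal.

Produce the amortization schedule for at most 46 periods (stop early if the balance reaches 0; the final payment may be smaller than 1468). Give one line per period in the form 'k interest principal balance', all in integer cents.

1 93 1375 53541
2 91 1377 52164
3 88 1380 50784
4 86 1382 49402
5 83 1385 48017
6 81 1387 46630
7 79 1389 45241
8 76 1392 43849
9 74 1394 42455
10 72 1396 41059
11 69 1399 39660
12 67 1401 38259
13 65 1403 36856
14 62 1406 35450
15 60 1408 34042
16 57 1411 32631
17 55 1413 31218
18 53 1415 29803
19 50 1418 28385
20 48 1420 26965
21 45 1423 25542
22 43 1425 24117
23 40 1428 22689
24 38 1430 21259
25 36 1432 19827
26 33 1435 18392
27 31 1437 16955
28 28 1440 15515
29 26 1442 14073
30 23 1445 12628
31 21 1447 11181
32 19 1449 9732
33 16 1452 8280
34 14 1454 6826
35 11 1457 5369
36 9 1459 3910
37 6 1462 2448
38 4 1464 984
39 1 984 0

1. interest=⌊54916·17/10000⌋=93; principal=1468-93=1375; balance=54916-1375=53541
2. interest=⌊53541·17/10000⌋=91; principal=1468-91=1377; balance=53541-1377=52164
3. interest=⌊52164·17/10000⌋=88; principal=1468-88=1380; balance=52164-1380=50784
4. interest=⌊50784·17/10000⌋=86; principal=1468-86=1382; balance=50784-1382=49402
5. interest=⌊49402·17/10000⌋=83; principal=1468-83=1385; balance=49402-1385=48017
6. interest=⌊48017·17/10000⌋=81; principal=1468-81=1387; balance=48017-1387=46630
7. interest=⌊46630·17/10000⌋=79; principal=1468-79=1389; balance=46630-1389=45241
8. interest=⌊45241·17/10000⌋=76; principal=1468-76=1392; balance=45241-1392=43849
9. interest=⌊43849·17/10000⌋=74; principal=1468-74=1394; balance=43849-1394=42455
10. interest=⌊42455·17/10000⌋=72; principal=1468-72=1396; balance=42455-1396=41059
11. interest=⌊41059·17/10000⌋=69; principal=1468-69=1399; balance=41059-1399=39660
12. interest=⌊39660·17/10000⌋=67; principal=1468-67=1401; balance=39660-1401=38259
13. interest=⌊38259·17/10000⌋=65; principal=1468-65=1403; balance=38259-1403=36856
14. interest=⌊36856·17/10000⌋=62; principal=1468-62=1406; balance=36856-1406=35450
15. interest=⌊35450·17/10000⌋=60; principal=1468-60=1408; balance=35450-1408=34042
16. interest=⌊34042·17/10000⌋=57; principal=1468-57=1411; balance=34042-1411=32631
17. interest=⌊32631·17/10000⌋=55; principal=1468-55=1413; balance=32631-1413=31218
18. interest=⌊31218·17/10000⌋=53; principal=1468-53=1415; balance=31218-1415=29803
19. interest=⌊29803·17/10000⌋=50; principal=1468-50=1418; balance=29803-1418=28385
20. interest=⌊28385·17/10000⌋=48; principal=1468-48=1420; balance=28385-1420=26965
21. interest=⌊26965·17/10000⌋=45; principal=1468-45=1423; balance=26965-1423=25542
22. interest=⌊25542·17/10000⌋=43; principal=1468-43=1425; balance=25542-1425=24117
23. interest=⌊24117·17/10000⌋=40; principal=1468-40=1428; balance=24117-1428=22689
24. interest=⌊22689·17/10000⌋=38; principal=1468-38=1430; balance=22689-1430=21259
25. interest=⌊21259·17/10000⌋=36; principal=1468-36=1432; balance=21259-1432=19827
26. interest=⌊19827·17/10000⌋=33; principal=1468-33=1435; balance=19827-1435=18392
27. interest=⌊18392·17/10000⌋=31; principal=1468-31=1437; balance=18392-1437=16955
28. interest=⌊16955·17/10000⌋=28; principal=1468-28=1440; balance=16955-1440=15515
29. interest=⌊15515·17/10000⌋=26; principal=1468-26=1442; balance=15515-1442=14073
30. interest=⌊14073·17/10000⌋=23; principal=1468-23=1445; balance=14073-1445=12628
31. interest=⌊12628·17/10000⌋=21; principal=1468-21=1447; balance=12628-1447=11181
32. interest=⌊11181·17/10000⌋=19; principal=1468-19=1449; balance=11181-1449=9732
33. interest=⌊9732·17/10000⌋=16; principal=1468-16=1452; balance=9732-1452=8280
34. interest=⌊8280·17/10000⌋=14; principal=1468-14=1454; balance=8280-1454=6826
35. interest=⌊6826·17/10000⌋=11; principal=1468-11=1457; balance=6826-1457=5369
36. interest=⌊5369·17/10000⌋=9; principal=1468-9=1459; balance=5369-1459=3910
37. interest=⌊3910·17/10000⌋=6; principal=1468-6=1462; balance=3910-1462=2448
38. interest=⌊2448·17/10000⌋=4; principal=1468-4=1464; balance=2448-1464=984
39. interest=⌊984·17/10000⌋=1; principal=min(1468-1,984)=984; balance=984-984=0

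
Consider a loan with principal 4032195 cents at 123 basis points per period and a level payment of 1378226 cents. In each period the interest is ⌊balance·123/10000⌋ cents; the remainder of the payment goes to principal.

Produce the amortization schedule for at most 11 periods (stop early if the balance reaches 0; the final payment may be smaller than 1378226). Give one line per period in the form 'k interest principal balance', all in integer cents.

1. interest=⌊4032195·123/10000⌋=49595; principal=1378226-49595=1328631; balance=4032195-1328631=2703564
2. interest=⌊2703564·123/10000⌋=33253; principal=1378226-33253=1344973; balance=2703564-1344973=1358591
3. interest=⌊1358591·123/10000⌋=16710; principal=min(1378226-16710,1358591)=1358591; balance=1358591-1358591=0

1 49595 1328631 2703564
2 33253 1344973 1358591
3 16710 1358591 0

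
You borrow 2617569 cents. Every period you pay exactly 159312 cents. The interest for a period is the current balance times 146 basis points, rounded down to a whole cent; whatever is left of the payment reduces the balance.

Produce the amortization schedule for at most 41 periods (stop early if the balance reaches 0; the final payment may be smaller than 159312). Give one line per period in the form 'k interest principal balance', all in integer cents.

1. interest=⌊2617569·146/10000⌋=38216; principal=159312-38216=121096; balance=2617569-121096=2496473
2. interest=⌊2496473·146/10000⌋=36448; principal=159312-36448=122864; balance=2496473-122864=2373609
3. interest=⌊2373609·146/10000⌋=34654; principal=159312-34654=124658; balance=2373609-124658=2248951
4. interest=⌊2248951·146/10000⌋=32834; principal=159312-32834=126478; balance=2248951-126478=2122473
5. interest=⌊2122473·146/10000⌋=30988; principal=159312-30988=128324; balance=2122473-128324=1994149
6. interest=⌊1994149·146/10000⌋=29114; principal=159312-29114=130198; balance=1994149-130198=1863951
7. interest=⌊1863951·146/10000⌋=27213; principal=159312-27213=132099; balance=1863951-132099=1731852
8. interest=⌊1731852·146/10000⌋=25285; principal=159312-25285=134027; balance=1731852-134027=1597825
9. interest=⌊1597825·146/10000⌋=23328; principal=159312-23328=135984; balance=1597825-135984=1461841
10. interest=⌊1461841·146/10000⌋=21342; principal=159312-21342=137970; balance=1461841-137970=1323871
11. interest=⌊1323871·146/10000⌋=19328; principal=159312-19328=139984; balance=1323871-139984=1183887
12. interest=⌊1183887·146/10000⌋=17284; principal=159312-17284=142028; balance=1183887-142028=1041859
13. interest=⌊1041859·146/10000⌋=15211; principal=159312-15211=144101; balance=1041859-144101=897758
14. interest=⌊897758·146/10000⌋=13107; principal=159312-13107=146205; balance=897758-146205=751553
15. interest=⌊751553·146/10000⌋=10972; principal=159312-10972=148340; balance=751553-148340=603213
16. interest=⌊603213·146/10000⌋=8806; principal=159312-8806=150506; balance=603213-150506=452707
17. interest=⌊452707·146/10000⌋=6609; principal=159312-6609=152703; balance=452707-152703=300004
18. interest=⌊300004·146/10000⌋=4380; principal=159312-4380=154932; balance=300004-154932=145072
19. interest=⌊145072·146/10000⌋=2118; principal=min(159312-2118,145072)=145072; balance=145072-145072=0

1 38216 121096 2496473
2 36448 122864 2373609
3 34654 124658 2248951
4 32834 126478 2122473
5 30988 128324 1994149
6 29114 130198 1863951
7 27213 132099 1731852
8 25285 134027 1597825
9 23328 135984 1461841
10 21342 137970 1323871
11 19328 139984 1183887
12 17284 142028 1041859
13 15211 144101 897758
14 13107 146205 751553
15 10972 148340 603213
16 8806 150506 452707
17 6609 152703 300004
18 4380 154932 145072
19 2118 145072 0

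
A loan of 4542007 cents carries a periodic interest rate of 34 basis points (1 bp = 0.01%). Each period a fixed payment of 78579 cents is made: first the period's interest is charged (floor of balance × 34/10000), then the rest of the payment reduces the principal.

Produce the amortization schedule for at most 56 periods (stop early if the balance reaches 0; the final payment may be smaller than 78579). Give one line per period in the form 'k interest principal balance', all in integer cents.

1. interest=⌊4542007·34/10000⌋=15442; principal=78579-15442=63137; balance=4542007-63137=4478870
2. interest=⌊4478870·34/10000⌋=15228; principal=78579-15228=63351; balance=4478870-63351=4415519
3. interest=⌊4415519·34/10000⌋=15012; principal=78579-15012=63567; balance=4415519-63567=4351952
4. interest=⌊4351952·34/10000⌋=14796; principal=78579-14796=63783; balance=4351952-63783=4288169
5. interest=⌊4288169·34/10000⌋=14579; principal=78579-14579=64000; balance=4288169-64000=4224169
6. interest=⌊4224169·34/10000⌋=14362; principal=78579-14362=64217; balance=4224169-64217=4159952
7. interest=⌊4159952·34/10000⌋=14143; principal=78579-14143=64436; balance=4159952-64436=4095516
8. interest=⌊4095516·34/10000⌋=13924; principal=78579-13924=64655; balance=4095516-64655=4030861
9. interest=⌊4030861·34/10000⌋=13704; principal=78579-13704=64875; balance=4030861-64875=3965986
10. interest=⌊3965986·34/10000⌋=13484; principal=78579-13484=65095; balance=3965986-65095=3900891
11. interest=⌊3900891·34/10000⌋=13263; principal=78579-13263=65316; balance=3900891-65316=3835575
12. interest=⌊3835575·34/10000⌋=13040; principal=78579-13040=65539; balance=3835575-65539=3770036
13. interest=⌊3770036·34/10000⌋=12818; principal=78579-12818=65761; balance=3770036-65761=3704275
14. interest=⌊3704275·34/10000⌋=12594; principal=78579-12594=65985; balance=3704275-65985=3638290
15. interest=⌊3638290·34/10000⌋=12370; principal=78579-12370=66209; balance=3638290-66209=3572081
16. interest=⌊3572081·34/10000⌋=12145; principal=78579-12145=66434; balance=3572081-66434=3505647
17. interest=⌊3505647·34/10000⌋=11919; principal=78579-11919=66660; balance=3505647-66660=3438987
18. interest=⌊3438987·34/10000⌋=11692; principal=78579-11692=66887; balance=3438987-66887=3372100
19. interest=⌊3372100·34/10000⌋=11465; principal=78579-11465=67114; balance=3372100-67114=3304986
20. interest=⌊3304986·34/10000⌋=11236; principal=78579-11236=67343; balance=3304986-67343=3237643
21. interest=⌊3237643·34/10000⌋=11007; principal=78579-11007=67572; balance=3237643-67572=3170071
22. interest=⌊3170071·34/10000⌋=10778; principal=78579-10778=67801; balance=3170071-67801=3102270
23. interest=⌊3102270·34/10000⌋=10547; principal=78579-10547=68032; balance=3102270-68032=3034238
24. interest=⌊3034238·34/10000⌋=10316; principal=78579-10316=68263; balance=3034238-68263=2965975
25. interest=⌊2965975·34/10000⌋=10084; principal=78579-10084=68495; balance=2965975-68495=2897480
26. interest=⌊2897480·34/10000⌋=9851; principal=78579-9851=68728; balance=2897480-68728=2828752
27. interest=⌊2828752·34/10000⌋=9617; principal=78579-9617=68962; balance=2828752-68962=2759790
28. interest=⌊2759790·34/10000⌋=9383; principal=78579-9383=69196; balance=2759790-69196=2690594
29. interest=⌊2690594·34/10000⌋=9148; principal=78579-9148=69431; balance=2690594-69431=2621163
30. interest=⌊2621163·34/10000⌋=8911; principal=78579-8911=69668; balance=2621163-69668=2551495
31. interest=⌊2551495·34/10000⌋=8675; principal=78579-8675=69904; balance=2551495-69904=2481591
32. interest=⌊2481591·34/10000⌋=8437; principal=78579-8437=70142; balance=2481591-70142=2411449
33. interest=⌊2411449·34/10000⌋=8198; principal=78579-8198=70381; balance=2411449-70381=2341068
34. interest=⌊2341068·34/10000⌋=7959; principal=78579-7959=70620; balance=2341068-70620=2270448
35. interest=⌊2270448·34/10000⌋=7719; principal=78579-7719=70860; balance=2270448-70860=2199588
36. interest=⌊2199588·34/10000⌋=7478; principal=78579-7478=71101; balance=2199588-71101=2128487
37. interest=⌊2128487·34/10000⌋=7236; principal=78579-7236=71343; balance=2128487-71343=2057144
38. interest=⌊2057144·34/10000⌋=6994; principal=78579-6994=71585; balance=2057144-71585=1985559
39. interest=⌊1985559·34/10000⌋=6750; principal=78579-6750=71829; balance=1985559-71829=1913730
40. interest=⌊1913730·34/10000⌋=6506; principal=78579-6506=72073; balance=1913730-72073=1841657
41. interest=⌊1841657·34/10000⌋=6261; principal=78579-6261=72318; balance=1841657-72318=1769339
42. interest=⌊1769339·34/10000⌋=6015; principal=78579-6015=72564; balance=1769339-72564=1696775
43. interest=⌊1696775·34/10000⌋=5769; principal=78579-5769=72810; balance=1696775-72810=1623965
44. interest=⌊1623965·34/10000⌋=5521; principal=78579-5521=73058; balance=1623965-73058=1550907
45. interest=⌊1550907·34/10000⌋=5273; principal=78579-5273=73306; balance=1550907-73306=1477601
46. interest=⌊1477601·34/10000⌋=5023; principal=78579-5023=73556; balance=1477601-73556=1404045
47. interest=⌊1404045·34/10000⌋=4773; principal=78579-4773=73806; balance=1404045-73806=1330239
48. interest=⌊1330239·34/10000⌋=4522; principal=78579-4522=74057; balance=1330239-74057=1256182
49. interest=⌊1256182·34/10000⌋=4271; principal=78579-4271=74308; balance=1256182-74308=1181874
50. interest=⌊1181874·34/10000⌋=4018; principal=78579-4018=74561; balance=1181874-74561=1107313
51. interest=⌊1107313·34/10000⌋=3764; principal=78579-3764=74815; balance=1107313-74815=1032498
52. interest=⌊1032498·34/10000⌋=3510; principal=78579-3510=75069; balance=1032498-75069=957429
53. interest=⌊957429·34/10000⌋=3255; principal=78579-3255=75324; balance=957429-75324=882105
54. interest=⌊882105·34/10000⌋=2999; principal=78579-2999=75580; balance=882105-75580=806525
55. interest=⌊806525·34/10000⌋=2742; principal=78579-2742=75837; balance=806525-75837=730688
56. interest=⌊730688·34/10000⌋=2484; principal=78579-2484=76095; balance=730688-76095=654593

1 15442 63137 4478870
2 15228 63351 4415519
3 15012 63567 4351952
4 14796 63783 4288169
5 14579 64000 4224169
6 14362 64217 4159952
7 14143 64436 4095516
8 13924 64655 4030861
9 13704 64875 3965986
10 13484 65095 3900891
11 13263 65316 3835575
12 13040 65539 3770036
13 12818 65761 3704275
14 12594 65985 3638290
15 12370 66209 3572081
16 12145 66434 3505647
17 11919 66660 3438987
18 11692 66887 3372100
19 11465 67114 3304986
20 11236 67343 3237643
21 11007 67572 3170071
22 10778 67801 3102270
23 10547 68032 3034238
24 10316 68263 2965975
25 10084 68495 2897480
26 9851 68728 2828752
27 9617 68962 2759790
28 9383 69196 2690594
29 9148 69431 2621163
30 8911 69668 2551495
31 8675 69904 2481591
32 8437 70142 2411449
33 8198 70381 2341068
34 7959 70620 2270448
35 7719 70860 2199588
36 7478 71101 2128487
37 7236 71343 2057144
38 6994 71585 1985559
39 6750 71829 1913730
40 6506 72073 1841657
41 6261 72318 1769339
42 6015 72564 1696775
43 5769 72810 1623965
44 5521 73058 1550907
45 5273 73306 1477601
46 5023 73556 1404045
47 4773 73806 1330239
48 4522 74057 1256182
49 4271 74308 1181874
50 4018 74561 1107313
51 3764 74815 1032498
52 3510 75069 957429
53 3255 75324 882105
54 2999 75580 806525
55 2742 75837 730688
56 2484 76095 654593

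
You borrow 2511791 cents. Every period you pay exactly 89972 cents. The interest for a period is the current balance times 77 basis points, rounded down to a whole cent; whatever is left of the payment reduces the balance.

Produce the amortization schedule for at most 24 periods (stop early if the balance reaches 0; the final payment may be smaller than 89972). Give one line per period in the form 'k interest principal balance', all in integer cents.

1 19340 70632 2441159
2 18796 71176 2369983
3 18248 71724 2298259
4 17696 72276 2225983
5 17140 72832 2153151
6 16579 73393 2079758
7 16014 73958 2005800
8 15444 74528 1931272
9 14870 75102 1856170
10 14292 75680 1780490
11 13709 76263 1704227
12 13122 76850 1627377
13 12530 77442 1549935
14 11934 78038 1471897
15 11333 78639 1393258
16 10728 79244 1314014
17 10117 79855 1234159
18 9503 80469 1153690
19 8883 81089 1072601
20 8259 81713 990888
21 7629 82343 908545
22 6995 82977 825568
23 6356 83616 741952
24 5713 84259 657693

1. interest=⌊2511791·77/10000⌋=19340; principal=89972-19340=70632; balance=2511791-70632=2441159
2. interest=⌊2441159·77/10000⌋=18796; principal=89972-18796=71176; balance=2441159-71176=2369983
3. interest=⌊2369983·77/10000⌋=18248; principal=89972-18248=71724; balance=2369983-71724=2298259
4. interest=⌊2298259·77/10000⌋=17696; principal=89972-17696=72276; balance=2298259-72276=2225983
5. interest=⌊2225983·77/10000⌋=17140; principal=89972-17140=72832; balance=2225983-72832=2153151
6. interest=⌊2153151·77/10000⌋=16579; principal=89972-16579=73393; balance=2153151-73393=2079758
7. interest=⌊2079758·77/10000⌋=16014; principal=89972-16014=73958; balance=2079758-73958=2005800
8. interest=⌊2005800·77/10000⌋=15444; principal=89972-15444=74528; balance=2005800-74528=1931272
9. interest=⌊1931272·77/10000⌋=14870; principal=89972-14870=75102; balance=1931272-75102=1856170
10. interest=⌊1856170·77/10000⌋=14292; principal=89972-14292=75680; balance=1856170-75680=1780490
11. interest=⌊1780490·77/10000⌋=13709; principal=89972-13709=76263; balance=1780490-76263=1704227
12. interest=⌊1704227·77/10000⌋=13122; principal=89972-13122=76850; balance=1704227-76850=1627377
13. interest=⌊1627377·77/10000⌋=12530; principal=89972-12530=77442; balance=1627377-77442=1549935
14. interest=⌊1549935·77/10000⌋=11934; principal=89972-11934=78038; balance=1549935-78038=1471897
15. interest=⌊1471897·77/10000⌋=11333; principal=89972-11333=78639; balance=1471897-78639=1393258
16. interest=⌊1393258·77/10000⌋=10728; principal=89972-10728=79244; balance=1393258-79244=1314014
17. interest=⌊1314014·77/10000⌋=10117; principal=89972-10117=79855; balance=1314014-79855=1234159
18. interest=⌊1234159·77/10000⌋=9503; principal=89972-9503=80469; balance=1234159-80469=1153690
19. interest=⌊1153690·77/10000⌋=8883; principal=89972-8883=81089; balance=1153690-81089=1072601
20. interest=⌊1072601·77/10000⌋=8259; principal=89972-8259=81713; balance=1072601-81713=990888
21. interest=⌊990888·77/10000⌋=7629; principal=89972-7629=82343; balance=990888-82343=908545
22. interest=⌊908545·77/10000⌋=6995; principal=89972-6995=82977; balance=908545-82977=825568
23. interest=⌊825568·77/10000⌋=6356; principal=89972-6356=83616; balance=825568-83616=741952
24. interest=⌊741952·77/10000⌋=5713; principal=89972-5713=84259; balance=741952-84259=657693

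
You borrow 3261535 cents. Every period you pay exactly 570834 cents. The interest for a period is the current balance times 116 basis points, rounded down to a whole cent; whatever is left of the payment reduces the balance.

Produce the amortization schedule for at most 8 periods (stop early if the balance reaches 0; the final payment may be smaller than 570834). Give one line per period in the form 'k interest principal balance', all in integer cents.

1 37833 533001 2728534
2 31650 539184 2189350
3 25396 545438 1643912
4 19069 551765 1092147
5 12668 558166 533981
6 6194 533981 0

1. interest=⌊3261535·116/10000⌋=37833; principal=570834-37833=533001; balance=3261535-533001=2728534
2. interest=⌊2728534·116/10000⌋=31650; principal=570834-31650=539184; balance=2728534-539184=2189350
3. interest=⌊2189350·116/10000⌋=25396; principal=570834-25396=545438; balance=2189350-545438=1643912
4. interest=⌊1643912·116/10000⌋=19069; principal=570834-19069=551765; balance=1643912-551765=1092147
5. interest=⌊1092147·116/10000⌋=12668; principal=570834-12668=558166; balance=1092147-558166=533981
6. interest=⌊533981·116/10000⌋=6194; principal=min(570834-6194,533981)=533981; balance=533981-533981=0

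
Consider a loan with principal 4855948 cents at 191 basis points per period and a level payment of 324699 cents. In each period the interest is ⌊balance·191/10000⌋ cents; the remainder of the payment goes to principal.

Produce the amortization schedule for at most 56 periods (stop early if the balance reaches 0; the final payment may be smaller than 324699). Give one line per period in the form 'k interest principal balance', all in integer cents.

1 92748 231951 4623997
2 88318 236381 4387616
3 83803 240896 4146720
4 79202 245497 3901223
5 74513 250186 3651037
6 69734 254965 3396072
7 64864 259835 3136237
8 59902 264797 2871440
9 54844 269855 2601585
10 49690 275009 2326576
11 44437 280262 2046314
12 39084 285615 1760699
13 33629 291070 1469629
14 28069 296630 1172999
15 22404 302295 870704
16 16630 308069 562635
17 10746 313953 248682
18 4749 248682 0

1. interest=⌊4855948·191/10000⌋=92748; principal=324699-92748=231951; balance=4855948-231951=4623997
2. interest=⌊4623997·191/10000⌋=88318; principal=324699-88318=236381; balance=4623997-236381=4387616
3. interest=⌊4387616·191/10000⌋=83803; principal=324699-83803=240896; balance=4387616-240896=4146720
4. interest=⌊4146720·191/10000⌋=79202; principal=324699-79202=245497; balance=4146720-245497=3901223
5. interest=⌊3901223·191/10000⌋=74513; principal=324699-74513=250186; balance=3901223-250186=3651037
6. interest=⌊3651037·191/10000⌋=69734; principal=324699-69734=254965; balance=3651037-254965=3396072
7. interest=⌊3396072·191/10000⌋=64864; principal=324699-64864=259835; balance=3396072-259835=3136237
8. interest=⌊3136237·191/10000⌋=59902; principal=324699-59902=264797; balance=3136237-264797=2871440
9. interest=⌊2871440·191/10000⌋=54844; principal=324699-54844=269855; balance=2871440-269855=2601585
10. interest=⌊2601585·191/10000⌋=49690; principal=324699-49690=275009; balance=2601585-275009=2326576
11. interest=⌊2326576·191/10000⌋=44437; principal=324699-44437=280262; balance=2326576-280262=2046314
12. interest=⌊2046314·191/10000⌋=39084; principal=324699-39084=285615; balance=2046314-285615=1760699
13. interest=⌊1760699·191/10000⌋=33629; principal=324699-33629=291070; balance=1760699-291070=1469629
14. interest=⌊1469629·191/10000⌋=28069; principal=324699-28069=296630; balance=1469629-296630=1172999
15. interest=⌊1172999·191/10000⌋=22404; principal=324699-22404=302295; balance=1172999-302295=870704
16. interest=⌊870704·191/10000⌋=16630; principal=324699-16630=308069; balance=870704-308069=562635
17. interest=⌊562635·191/10000⌋=10746; principal=324699-10746=313953; balance=562635-313953=248682
18. interest=⌊248682·191/10000⌋=4749; principal=min(324699-4749,248682)=248682; balance=248682-248682=0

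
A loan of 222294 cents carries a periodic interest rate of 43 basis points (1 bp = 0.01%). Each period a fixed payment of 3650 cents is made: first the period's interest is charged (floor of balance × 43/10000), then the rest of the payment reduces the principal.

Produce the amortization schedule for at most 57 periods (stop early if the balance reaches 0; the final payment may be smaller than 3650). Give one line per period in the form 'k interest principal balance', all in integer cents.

1 955 2695 219599
2 944 2706 216893
3 932 2718 214175
4 920 2730 211445
5 909 2741 208704
6 897 2753 205951
7 885 2765 203186
8 873 2777 200409
9 861 2789 197620
10 849 2801 194819
11 837 2813 192006
12 825 2825 189181
13 813 2837 186344
14 801 2849 183495
15 789 2861 180634
16 776 2874 177760
17 764 2886 174874
18 751 2899 171975
19 739 2911 169064
20 726 2924 166140
21 714 2936 163204
22 701 2949 160255
23 689 2961 157294
24 676 2974 154320
25 663 2987 151333
26 650 3000 148333
27 637 3013 145320
28 624 3026 142294
29 611 3039 139255
30 598 3052 136203
31 585 3065 133138
32 572 3078 130060
33 559 3091 126969
34 545 3105 123864
35 532 3118 120746
36 519 3131 117615
37 505 3145 114470
38 492 3158 111312
39 478 3172 108140
40 465 3185 104955
41 451 3199 101756
42 437 3213 98543
43 423 3227 95316
44 409 3241 92075
45 395 3255 88820
46 381 3269 85551
47 367 3283 82268
48 353 3297 78971
49 339 3311 75660
50 325 3325 72335
51 311 3339 68996
52 296 3354 65642
53 282 3368 62274
54 267 3383 58891
55 253 3397 55494
56 238 3412 52082
57 223 3427 48655

1. interest=⌊222294·43/10000⌋=955; principal=3650-955=2695; balance=222294-2695=219599
2. interest=⌊219599·43/10000⌋=944; principal=3650-944=2706; balance=219599-2706=216893
3. interest=⌊216893·43/10000⌋=932; principal=3650-932=2718; balance=216893-2718=214175
4. interest=⌊214175·43/10000⌋=920; principal=3650-920=2730; balance=214175-2730=211445
5. interest=⌊211445·43/10000⌋=909; principal=3650-909=2741; balance=211445-2741=208704
6. interest=⌊208704·43/10000⌋=897; principal=3650-897=2753; balance=208704-2753=205951
7. interest=⌊205951·43/10000⌋=885; principal=3650-885=2765; balance=205951-2765=203186
8. interest=⌊203186·43/10000⌋=873; principal=3650-873=2777; balance=203186-2777=200409
9. interest=⌊200409·43/10000⌋=861; principal=3650-861=2789; balance=200409-2789=197620
10. interest=⌊197620·43/10000⌋=849; principal=3650-849=2801; balance=197620-2801=194819
11. interest=⌊194819·43/10000⌋=837; principal=3650-837=2813; balance=194819-2813=192006
12. interest=⌊192006·43/10000⌋=825; principal=3650-825=2825; balance=192006-2825=189181
13. interest=⌊189181·43/10000⌋=813; principal=3650-813=2837; balance=189181-2837=186344
14. interest=⌊186344·43/10000⌋=801; principal=3650-801=2849; balance=186344-2849=183495
15. interest=⌊183495·43/10000⌋=789; principal=3650-789=2861; balance=183495-2861=180634
16. interest=⌊180634·43/10000⌋=776; principal=3650-776=2874; balance=180634-2874=177760
17. interest=⌊177760·43/10000⌋=764; principal=3650-764=2886; balance=177760-2886=174874
18. interest=⌊174874·43/10000⌋=751; principal=3650-751=2899; balance=174874-2899=171975
19. interest=⌊171975·43/10000⌋=739; principal=3650-739=2911; balance=171975-2911=169064
20. interest=⌊169064·43/10000⌋=726; principal=3650-726=2924; balance=169064-2924=166140
21. interest=⌊166140·43/10000⌋=714; principal=3650-714=2936; balance=166140-2936=163204
22. interest=⌊163204·43/10000⌋=701; principal=3650-701=2949; balance=163204-2949=160255
23. interest=⌊160255·43/10000⌋=689; principal=3650-689=2961; balance=160255-2961=157294
24. interest=⌊157294·43/10000⌋=676; principal=3650-676=2974; balance=157294-2974=154320
25. interest=⌊154320·43/10000⌋=663; principal=3650-663=2987; balance=154320-2987=151333
26. interest=⌊151333·43/10000⌋=650; principal=3650-650=3000; balance=151333-3000=148333
27. interest=⌊148333·43/10000⌋=637; principal=3650-637=3013; balance=148333-3013=145320
28. interest=⌊145320·43/10000⌋=624; principal=3650-624=3026; balance=145320-3026=142294
29. interest=⌊142294·43/10000⌋=611; principal=3650-611=3039; balance=142294-3039=139255
30. interest=⌊139255·43/10000⌋=598; principal=3650-598=3052; balance=139255-3052=136203
31. interest=⌊136203·43/10000⌋=585; principal=3650-585=3065; balance=136203-3065=133138
32. interest=⌊133138·43/10000⌋=572; principal=3650-572=3078; balance=133138-3078=130060
33. interest=⌊130060·43/10000⌋=559; principal=3650-559=3091; balance=130060-3091=126969
34. interest=⌊126969·43/10000⌋=545; principal=3650-545=3105; balance=126969-3105=123864
35. interest=⌊123864·43/10000⌋=532; principal=3650-532=3118; balance=123864-3118=120746
36. interest=⌊120746·43/10000⌋=519; principal=3650-519=3131; balance=120746-3131=117615
37. interest=⌊117615·43/10000⌋=505; principal=3650-505=3145; balance=117615-3145=114470
38. interest=⌊114470·43/10000⌋=492; principal=3650-492=3158; balance=114470-3158=111312
39. interest=⌊111312·43/10000⌋=478; principal=3650-478=3172; balance=111312-3172=108140
40. interest=⌊108140·43/10000⌋=465; principal=3650-465=3185; balance=108140-3185=104955
41. interest=⌊104955·43/10000⌋=451; principal=3650-451=3199; balance=104955-3199=101756
42. interest=⌊101756·43/10000⌋=437; principal=3650-437=3213; balance=101756-3213=98543
43. interest=⌊98543·43/10000⌋=423; principal=3650-423=3227; balance=98543-3227=95316
44. interest=⌊95316·43/10000⌋=409; principal=3650-409=3241; balance=95316-3241=92075
45. interest=⌊92075·43/10000⌋=395; principal=3650-395=3255; balance=92075-3255=88820
46. interest=⌊88820·43/10000⌋=381; principal=3650-381=3269; balance=88820-3269=85551
47. interest=⌊85551·43/10000⌋=367; principal=3650-367=3283; balance=85551-3283=82268
48. interest=⌊82268·43/10000⌋=353; principal=3650-353=3297; balance=82268-3297=78971
49. interest=⌊78971·43/10000⌋=339; principal=3650-339=3311; balance=78971-3311=75660
50. interest=⌊75660·43/10000⌋=325; principal=3650-325=3325; balance=75660-3325=72335
51. interest=⌊72335·43/10000⌋=311; principal=3650-311=3339; balance=72335-3339=68996
52. interest=⌊68996·43/10000⌋=296; principal=3650-296=3354; balance=68996-3354=65642
53. interest=⌊65642·43/10000⌋=282; principal=3650-282=3368; balance=65642-3368=62274
54. interest=⌊62274·43/10000⌋=267; principal=3650-267=3383; balance=62274-3383=58891
55. interest=⌊58891·43/10000⌋=253; principal=3650-253=3397; balance=58891-3397=55494
56. interest=⌊55494·43/10000⌋=238; principal=3650-238=3412; balance=55494-3412=52082
57. interest=⌊52082·43/10000⌋=223; principal=3650-223=3427; balance=52082-3427=48655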